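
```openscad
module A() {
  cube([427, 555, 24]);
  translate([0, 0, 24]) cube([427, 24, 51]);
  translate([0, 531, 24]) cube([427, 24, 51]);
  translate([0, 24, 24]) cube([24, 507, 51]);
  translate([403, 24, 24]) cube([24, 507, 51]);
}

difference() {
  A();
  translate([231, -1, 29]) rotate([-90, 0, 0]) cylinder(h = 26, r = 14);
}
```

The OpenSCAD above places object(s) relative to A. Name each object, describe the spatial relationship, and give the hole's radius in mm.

A is an open box. The open box has a circular hole through its front wall. The hole's radius is 14 mm.

The subtracted cylinder has r = 14 mm.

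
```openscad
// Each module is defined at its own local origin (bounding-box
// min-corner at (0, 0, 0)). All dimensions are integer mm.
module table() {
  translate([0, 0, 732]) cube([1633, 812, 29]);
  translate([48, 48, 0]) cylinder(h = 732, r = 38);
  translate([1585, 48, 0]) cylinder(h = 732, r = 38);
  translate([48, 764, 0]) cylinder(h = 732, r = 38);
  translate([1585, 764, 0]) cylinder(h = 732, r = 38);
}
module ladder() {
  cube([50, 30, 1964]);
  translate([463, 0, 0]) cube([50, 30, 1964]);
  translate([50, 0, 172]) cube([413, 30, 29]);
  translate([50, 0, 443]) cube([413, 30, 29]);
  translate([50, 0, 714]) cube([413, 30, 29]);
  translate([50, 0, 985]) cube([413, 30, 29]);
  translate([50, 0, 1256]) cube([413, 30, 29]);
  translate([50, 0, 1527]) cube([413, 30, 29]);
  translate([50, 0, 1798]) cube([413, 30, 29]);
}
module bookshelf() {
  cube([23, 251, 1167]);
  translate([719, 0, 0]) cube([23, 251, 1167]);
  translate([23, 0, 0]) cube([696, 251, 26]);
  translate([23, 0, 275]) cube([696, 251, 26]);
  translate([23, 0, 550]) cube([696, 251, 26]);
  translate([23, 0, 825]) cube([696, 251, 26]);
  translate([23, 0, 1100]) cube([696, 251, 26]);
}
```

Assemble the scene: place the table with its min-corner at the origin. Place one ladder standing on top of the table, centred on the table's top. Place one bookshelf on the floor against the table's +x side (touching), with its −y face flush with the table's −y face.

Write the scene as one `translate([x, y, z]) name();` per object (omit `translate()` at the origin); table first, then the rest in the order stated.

table();
translate([560, 391, 761]) ladder();
translate([1633, 0, 0]) bookshelf();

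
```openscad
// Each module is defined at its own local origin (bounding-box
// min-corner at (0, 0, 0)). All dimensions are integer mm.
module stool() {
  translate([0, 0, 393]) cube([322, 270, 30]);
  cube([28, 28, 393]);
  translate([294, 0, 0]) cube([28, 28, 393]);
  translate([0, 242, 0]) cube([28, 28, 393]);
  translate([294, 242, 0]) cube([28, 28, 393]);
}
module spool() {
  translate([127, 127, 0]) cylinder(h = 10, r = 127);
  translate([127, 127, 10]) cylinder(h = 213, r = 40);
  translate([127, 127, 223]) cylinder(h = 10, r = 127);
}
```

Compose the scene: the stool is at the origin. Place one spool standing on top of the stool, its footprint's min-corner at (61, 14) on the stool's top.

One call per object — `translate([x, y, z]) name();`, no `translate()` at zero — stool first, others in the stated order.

stool();
translate([61, 14, 423]) spool();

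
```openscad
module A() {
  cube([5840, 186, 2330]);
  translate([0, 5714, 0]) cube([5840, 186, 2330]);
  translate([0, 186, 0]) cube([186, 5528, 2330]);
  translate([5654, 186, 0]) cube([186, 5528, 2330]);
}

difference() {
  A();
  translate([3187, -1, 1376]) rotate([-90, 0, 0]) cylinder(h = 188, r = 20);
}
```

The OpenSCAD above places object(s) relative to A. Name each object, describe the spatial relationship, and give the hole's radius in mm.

A is a house frame. The house frame has a circular hole through its front wall. The hole's radius is 20 mm.

The subtracted cylinder has r = 20 mm.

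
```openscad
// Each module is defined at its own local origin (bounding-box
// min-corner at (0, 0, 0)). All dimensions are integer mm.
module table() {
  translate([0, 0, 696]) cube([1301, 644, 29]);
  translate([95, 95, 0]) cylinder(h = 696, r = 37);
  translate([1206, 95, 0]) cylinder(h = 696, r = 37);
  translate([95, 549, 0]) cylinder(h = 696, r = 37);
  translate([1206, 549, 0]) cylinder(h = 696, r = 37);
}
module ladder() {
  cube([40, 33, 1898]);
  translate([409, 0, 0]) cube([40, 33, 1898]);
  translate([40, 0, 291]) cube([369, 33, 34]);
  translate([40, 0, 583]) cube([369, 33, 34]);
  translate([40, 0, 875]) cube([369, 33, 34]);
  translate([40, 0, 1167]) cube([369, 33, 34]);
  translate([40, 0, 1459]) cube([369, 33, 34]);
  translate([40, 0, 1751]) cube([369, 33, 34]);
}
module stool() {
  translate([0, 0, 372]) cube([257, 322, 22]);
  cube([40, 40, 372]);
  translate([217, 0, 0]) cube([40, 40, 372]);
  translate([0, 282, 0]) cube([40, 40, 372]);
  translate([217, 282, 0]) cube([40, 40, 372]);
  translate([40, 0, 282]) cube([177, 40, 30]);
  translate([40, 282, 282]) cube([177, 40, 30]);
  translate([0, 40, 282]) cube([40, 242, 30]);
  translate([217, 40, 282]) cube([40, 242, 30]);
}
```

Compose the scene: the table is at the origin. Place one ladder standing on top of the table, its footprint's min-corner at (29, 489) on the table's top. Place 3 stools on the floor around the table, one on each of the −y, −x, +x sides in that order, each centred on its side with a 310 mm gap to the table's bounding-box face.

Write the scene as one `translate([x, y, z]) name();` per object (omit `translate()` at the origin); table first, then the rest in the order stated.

table();
translate([29, 489, 725]) ladder();
translate([522, -632, 0]) stool();
translate([-567, 161, 0]) stool();
translate([1611, 161, 0]) stool();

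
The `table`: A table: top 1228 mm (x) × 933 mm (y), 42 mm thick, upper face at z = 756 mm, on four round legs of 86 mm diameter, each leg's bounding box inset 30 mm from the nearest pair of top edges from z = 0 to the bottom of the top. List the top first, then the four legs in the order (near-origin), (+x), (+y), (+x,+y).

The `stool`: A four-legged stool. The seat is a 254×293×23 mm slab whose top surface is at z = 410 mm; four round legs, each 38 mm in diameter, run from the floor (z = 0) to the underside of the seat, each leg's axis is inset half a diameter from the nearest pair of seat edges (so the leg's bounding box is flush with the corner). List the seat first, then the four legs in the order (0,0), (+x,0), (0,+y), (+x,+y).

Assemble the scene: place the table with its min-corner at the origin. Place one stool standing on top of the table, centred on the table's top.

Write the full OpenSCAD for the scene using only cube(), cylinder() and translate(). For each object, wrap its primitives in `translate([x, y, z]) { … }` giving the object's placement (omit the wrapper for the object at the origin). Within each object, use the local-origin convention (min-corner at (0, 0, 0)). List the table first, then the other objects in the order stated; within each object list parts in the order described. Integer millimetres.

translate([0, 0, 714]) cube([1228, 933, 42]);
translate([73, 73, 0]) cylinder(h = 714, r = 43);
translate([1155, 73, 0]) cylinder(h = 714, r = 43);
translate([73, 860, 0]) cylinder(h = 714, r = 43);
translate([1155, 860, 0]) cylinder(h = 714, r = 43);
translate([487, 320, 756]) {
  translate([0, 0, 387]) cube([254, 293, 23]);
  translate([19, 19, 0]) cylinder(h = 387, r = 19);
  translate([235, 19, 0]) cylinder(h = 387, r = 19);
  translate([19, 274, 0]) cylinder(h = 387, r = 19);
  translate([235, 274, 0]) cylinder(h = 387, r = 19);
}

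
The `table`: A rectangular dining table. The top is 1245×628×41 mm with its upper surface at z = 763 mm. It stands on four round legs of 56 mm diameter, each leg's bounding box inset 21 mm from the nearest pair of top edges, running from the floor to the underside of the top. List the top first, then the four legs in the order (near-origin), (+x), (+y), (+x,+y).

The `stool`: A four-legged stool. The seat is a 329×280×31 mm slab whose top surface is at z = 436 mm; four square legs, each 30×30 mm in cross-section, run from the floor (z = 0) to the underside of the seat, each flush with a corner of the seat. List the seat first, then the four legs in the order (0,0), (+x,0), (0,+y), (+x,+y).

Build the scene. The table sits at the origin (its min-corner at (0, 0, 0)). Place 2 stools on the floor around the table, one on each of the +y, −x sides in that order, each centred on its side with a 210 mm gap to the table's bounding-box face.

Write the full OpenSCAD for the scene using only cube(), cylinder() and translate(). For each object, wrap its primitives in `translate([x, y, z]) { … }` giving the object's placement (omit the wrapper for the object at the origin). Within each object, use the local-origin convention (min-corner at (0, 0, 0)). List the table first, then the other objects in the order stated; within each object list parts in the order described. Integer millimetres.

translate([0, 0, 722]) cube([1245, 628, 41]);
translate([49, 49, 0]) cylinder(h = 722, r = 28);
translate([1196, 49, 0]) cylinder(h = 722, r = 28);
translate([49, 579, 0]) cylinder(h = 722, r = 28);
translate([1196, 579, 0]) cylinder(h = 722, r = 28);
translate([458, 838, 0]) {
  translate([0, 0, 405]) cube([329, 280, 31]);
  cube([30, 30, 405]);
  translate([299, 0, 0]) cube([30, 30, 405]);
  translate([0, 250, 0]) cube([30, 30, 405]);
  translate([299, 250, 0]) cube([30, 30, 405]);
}
translate([-539, 174, 0]) {
  translate([0, 0, 405]) cube([329, 280, 31]);
  cube([30, 30, 405]);
  translate([299, 0, 0]) cube([30, 30, 405]);
  translate([0, 250, 0]) cube([30, 30, 405]);
  translate([299, 250, 0]) cube([30, 30, 405]);
}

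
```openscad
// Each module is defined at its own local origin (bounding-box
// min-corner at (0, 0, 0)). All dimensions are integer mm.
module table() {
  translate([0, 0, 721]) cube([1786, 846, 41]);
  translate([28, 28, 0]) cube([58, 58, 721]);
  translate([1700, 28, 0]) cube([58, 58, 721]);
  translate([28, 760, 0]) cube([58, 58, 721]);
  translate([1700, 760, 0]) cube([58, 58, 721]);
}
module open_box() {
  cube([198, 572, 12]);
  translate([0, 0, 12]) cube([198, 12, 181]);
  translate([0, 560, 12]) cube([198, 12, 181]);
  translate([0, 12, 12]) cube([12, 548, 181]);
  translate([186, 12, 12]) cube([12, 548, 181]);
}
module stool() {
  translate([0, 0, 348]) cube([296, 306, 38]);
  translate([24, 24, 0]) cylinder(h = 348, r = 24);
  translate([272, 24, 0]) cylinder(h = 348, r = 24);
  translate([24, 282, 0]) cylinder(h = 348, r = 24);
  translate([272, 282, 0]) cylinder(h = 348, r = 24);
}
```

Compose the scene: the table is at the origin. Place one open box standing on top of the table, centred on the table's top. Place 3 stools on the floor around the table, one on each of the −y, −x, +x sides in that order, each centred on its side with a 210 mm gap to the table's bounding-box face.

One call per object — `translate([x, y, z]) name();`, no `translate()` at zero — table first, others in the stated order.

table();
translate([794, 137, 762]) open_box();
translate([745, -516, 0]) stool();
translate([-506, 270, 0]) stool();
translate([1996, 270, 0]) stool();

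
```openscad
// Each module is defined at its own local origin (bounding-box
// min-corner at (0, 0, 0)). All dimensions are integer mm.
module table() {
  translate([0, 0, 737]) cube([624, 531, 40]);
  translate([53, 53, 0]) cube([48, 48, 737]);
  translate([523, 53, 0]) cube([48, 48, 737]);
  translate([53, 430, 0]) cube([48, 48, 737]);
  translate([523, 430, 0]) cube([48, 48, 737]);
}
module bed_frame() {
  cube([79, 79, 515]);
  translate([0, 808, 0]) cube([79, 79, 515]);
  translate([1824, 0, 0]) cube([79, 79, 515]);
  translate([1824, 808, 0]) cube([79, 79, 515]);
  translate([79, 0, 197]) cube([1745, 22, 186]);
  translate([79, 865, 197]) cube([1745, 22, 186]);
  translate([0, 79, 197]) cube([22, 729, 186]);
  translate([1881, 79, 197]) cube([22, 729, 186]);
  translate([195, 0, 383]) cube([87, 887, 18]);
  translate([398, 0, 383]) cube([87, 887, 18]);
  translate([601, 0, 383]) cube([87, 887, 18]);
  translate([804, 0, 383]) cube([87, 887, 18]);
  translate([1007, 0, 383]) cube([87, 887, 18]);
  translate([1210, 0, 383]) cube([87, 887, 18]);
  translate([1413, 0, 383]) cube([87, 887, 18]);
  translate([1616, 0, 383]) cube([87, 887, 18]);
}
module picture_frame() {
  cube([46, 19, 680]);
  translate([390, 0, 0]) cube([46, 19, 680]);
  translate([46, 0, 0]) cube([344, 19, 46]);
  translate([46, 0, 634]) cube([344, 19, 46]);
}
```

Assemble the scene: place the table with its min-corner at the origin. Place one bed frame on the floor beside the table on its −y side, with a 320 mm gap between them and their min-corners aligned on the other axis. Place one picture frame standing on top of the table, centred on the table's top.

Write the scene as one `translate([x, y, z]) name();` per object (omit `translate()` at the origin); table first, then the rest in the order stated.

table();
translate([0, -1207, 0]) bed_frame();
translate([94, 256, 777]) picture_frame();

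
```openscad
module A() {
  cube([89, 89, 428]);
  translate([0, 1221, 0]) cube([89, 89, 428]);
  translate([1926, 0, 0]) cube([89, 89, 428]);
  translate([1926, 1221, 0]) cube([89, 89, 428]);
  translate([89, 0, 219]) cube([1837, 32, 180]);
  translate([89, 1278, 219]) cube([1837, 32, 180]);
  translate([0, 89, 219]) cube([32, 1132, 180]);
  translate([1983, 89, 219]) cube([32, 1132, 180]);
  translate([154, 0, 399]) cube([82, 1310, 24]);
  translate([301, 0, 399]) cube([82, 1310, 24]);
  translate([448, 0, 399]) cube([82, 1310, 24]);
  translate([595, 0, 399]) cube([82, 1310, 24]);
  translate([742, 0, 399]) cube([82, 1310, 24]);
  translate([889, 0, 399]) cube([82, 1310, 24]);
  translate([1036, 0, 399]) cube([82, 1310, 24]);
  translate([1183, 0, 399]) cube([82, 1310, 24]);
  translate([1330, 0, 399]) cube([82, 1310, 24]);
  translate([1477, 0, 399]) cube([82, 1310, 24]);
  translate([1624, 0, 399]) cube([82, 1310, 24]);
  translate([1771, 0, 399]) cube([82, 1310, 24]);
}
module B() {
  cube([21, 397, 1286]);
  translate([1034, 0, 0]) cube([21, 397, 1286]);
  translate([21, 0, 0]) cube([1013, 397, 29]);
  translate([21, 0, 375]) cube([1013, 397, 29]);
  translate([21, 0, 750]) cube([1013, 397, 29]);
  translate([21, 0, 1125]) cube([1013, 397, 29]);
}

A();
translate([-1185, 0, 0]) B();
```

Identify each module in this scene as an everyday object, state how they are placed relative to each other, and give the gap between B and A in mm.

A is a bed frame. B is a bookshelf. The bookshelf is on the floor beside the bed frame on its −x side. The gap between the bookshelf and the bed frame is 130 mm.

The bookshelf's nearest face is 130 mm from the bed frame's −x face.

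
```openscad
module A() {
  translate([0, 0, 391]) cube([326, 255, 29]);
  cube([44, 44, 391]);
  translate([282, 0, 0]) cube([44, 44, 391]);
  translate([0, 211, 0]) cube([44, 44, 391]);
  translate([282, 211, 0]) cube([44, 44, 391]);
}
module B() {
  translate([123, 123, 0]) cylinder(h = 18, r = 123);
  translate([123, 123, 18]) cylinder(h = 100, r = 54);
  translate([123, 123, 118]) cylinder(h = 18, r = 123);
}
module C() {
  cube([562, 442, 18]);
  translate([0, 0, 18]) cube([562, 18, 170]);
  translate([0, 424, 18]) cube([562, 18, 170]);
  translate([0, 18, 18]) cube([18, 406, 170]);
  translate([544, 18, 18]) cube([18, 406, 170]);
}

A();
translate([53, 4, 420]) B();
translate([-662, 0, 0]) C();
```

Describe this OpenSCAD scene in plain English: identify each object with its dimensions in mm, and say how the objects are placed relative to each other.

A is a four-legged stool. The seat is a 326×255×29 mm slab whose top surface is at z = 420 mm; four square legs, each 44×44 mm in cross-section, run from the floor (z = 0) to the underside of the seat, each flush with a corner of the seat.

B is a spool: two coaxial disc flanges of radius 123 mm and thickness 18 mm, joined by a core cylinder of radius 54 mm and height 100 mm. The lower flange rests on z = 0 and the three cylinders share a vertical axis.

C is an open storage box with external size 562×442×188 mm and wall thickness 18 mm (the base is also 18 mm thick). The base covers the whole footprint; the four walls stand on the base, with the y-facing walls full-width and the x-facing walls fitting between their inner faces.

The spool is on top of the stool. The open box is on the floor beside the stool on its −x side.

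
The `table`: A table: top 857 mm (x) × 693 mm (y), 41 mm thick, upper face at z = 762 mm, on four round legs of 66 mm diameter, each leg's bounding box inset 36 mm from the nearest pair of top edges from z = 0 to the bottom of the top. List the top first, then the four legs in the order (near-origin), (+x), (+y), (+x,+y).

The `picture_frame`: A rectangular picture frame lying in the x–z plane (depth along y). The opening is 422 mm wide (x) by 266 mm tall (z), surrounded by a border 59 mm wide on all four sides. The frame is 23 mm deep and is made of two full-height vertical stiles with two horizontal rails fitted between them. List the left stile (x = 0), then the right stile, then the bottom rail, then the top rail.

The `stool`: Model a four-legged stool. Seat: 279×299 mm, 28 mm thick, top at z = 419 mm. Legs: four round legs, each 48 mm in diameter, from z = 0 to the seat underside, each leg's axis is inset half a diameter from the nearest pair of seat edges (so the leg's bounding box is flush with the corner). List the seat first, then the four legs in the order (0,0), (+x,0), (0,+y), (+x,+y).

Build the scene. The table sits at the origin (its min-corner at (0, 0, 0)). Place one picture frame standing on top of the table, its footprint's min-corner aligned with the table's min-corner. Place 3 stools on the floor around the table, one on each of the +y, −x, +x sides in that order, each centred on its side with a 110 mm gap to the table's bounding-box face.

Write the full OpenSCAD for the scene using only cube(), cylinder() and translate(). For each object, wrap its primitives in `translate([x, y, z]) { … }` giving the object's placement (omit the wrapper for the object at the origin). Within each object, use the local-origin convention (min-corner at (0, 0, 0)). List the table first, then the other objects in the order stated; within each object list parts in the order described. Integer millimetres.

translate([0, 0, 721]) cube([857, 693, 41]);
translate([69, 69, 0]) cylinder(h = 721, r = 33);
translate([788, 69, 0]) cylinder(h = 721, r = 33);
translate([69, 624, 0]) cylinder(h = 721, r = 33);
translate([788, 624, 0]) cylinder(h = 721, r = 33);
translate([0, 0, 762]) {
  cube([59, 23, 384]);
  translate([481, 0, 0]) cube([59, 23, 384]);
  translate([59, 0, 0]) cube([422, 23, 59]);
  translate([59, 0, 325]) cube([422, 23, 59]);
}
translate([289, 803, 0]) {
  translate([0, 0, 391]) cube([279, 299, 28]);
  translate([24, 24, 0]) cylinder(h = 391, r = 24);
  translate([255, 24, 0]) cylinder(h = 391, r = 24);
  translate([24, 275, 0]) cylinder(h = 391, r = 24);
  translate([255, 275, 0]) cylinder(h = 391, r = 24);
}
translate([-389, 197, 0]) {
  translate([0, 0, 391]) cube([279, 299, 28]);
  translate([24, 24, 0]) cylinder(h = 391, r = 24);
  translate([255, 24, 0]) cylinder(h = 391, r = 24);
  translate([24, 275, 0]) cylinder(h = 391, r = 24);
  translate([255, 275, 0]) cylinder(h = 391, r = 24);
}
translate([967, 197, 0]) {
  translate([0, 0, 391]) cube([279, 299, 28]);
  translate([24, 24, 0]) cylinder(h = 391, r = 24);
  translate([255, 24, 0]) cylinder(h = 391, r = 24);
  translate([24, 275, 0]) cylinder(h = 391, r = 24);
  translate([255, 275, 0]) cylinder(h = 391, r = 24);
}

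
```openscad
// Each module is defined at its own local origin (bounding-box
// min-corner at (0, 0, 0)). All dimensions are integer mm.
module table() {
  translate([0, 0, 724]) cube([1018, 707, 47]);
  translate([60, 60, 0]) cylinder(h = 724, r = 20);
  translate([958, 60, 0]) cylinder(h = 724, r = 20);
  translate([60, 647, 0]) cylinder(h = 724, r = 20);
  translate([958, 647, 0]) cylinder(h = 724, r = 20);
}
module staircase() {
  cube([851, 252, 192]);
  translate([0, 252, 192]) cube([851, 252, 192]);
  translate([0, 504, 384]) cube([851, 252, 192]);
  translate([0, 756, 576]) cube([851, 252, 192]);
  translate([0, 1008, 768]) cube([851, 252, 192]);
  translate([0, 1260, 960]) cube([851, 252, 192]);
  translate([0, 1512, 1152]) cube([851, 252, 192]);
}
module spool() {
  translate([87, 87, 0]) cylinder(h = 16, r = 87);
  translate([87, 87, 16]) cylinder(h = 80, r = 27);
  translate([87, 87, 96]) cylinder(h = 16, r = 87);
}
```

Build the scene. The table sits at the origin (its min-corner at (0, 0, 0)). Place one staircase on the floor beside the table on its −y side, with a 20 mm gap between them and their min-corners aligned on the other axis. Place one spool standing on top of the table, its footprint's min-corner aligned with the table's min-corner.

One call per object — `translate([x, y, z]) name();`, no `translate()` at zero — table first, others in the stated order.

table();
translate([0, -1784, 0]) staircase();
translate([0, 0, 771]) spool();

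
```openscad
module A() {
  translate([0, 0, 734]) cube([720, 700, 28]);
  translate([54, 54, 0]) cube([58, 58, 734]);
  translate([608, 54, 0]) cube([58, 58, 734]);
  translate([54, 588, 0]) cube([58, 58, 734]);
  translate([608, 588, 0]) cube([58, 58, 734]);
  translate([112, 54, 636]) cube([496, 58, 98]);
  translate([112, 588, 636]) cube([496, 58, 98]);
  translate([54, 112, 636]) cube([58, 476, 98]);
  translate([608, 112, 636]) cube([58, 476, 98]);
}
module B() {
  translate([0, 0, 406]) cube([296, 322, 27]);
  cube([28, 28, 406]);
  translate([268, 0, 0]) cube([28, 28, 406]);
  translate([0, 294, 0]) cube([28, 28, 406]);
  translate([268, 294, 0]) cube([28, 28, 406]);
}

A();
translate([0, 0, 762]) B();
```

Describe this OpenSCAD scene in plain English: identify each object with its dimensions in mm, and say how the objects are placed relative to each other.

A is a table with a 720×700 mm rectangular top, 28 mm thick, top surface at z = 762 mm, supported by four 58×58 mm square legs, each inset 54 mm from the nearest pair of top edges, running from the floor. Four apron rails, 58 mm thick and 98 mm tall, run between adjacent legs with their top edges flush with the underside of the top and their outer faces flush with the legs' outer faces.

B is a four-legged stool. The seat is 296×322 mm, 27 mm thick, top at z = 433 mm. It stands on four square legs, each 28×28 mm in cross-section, from z = 0 to the seat underside, each flush with a corner of the seat.

The stool is on top of the table.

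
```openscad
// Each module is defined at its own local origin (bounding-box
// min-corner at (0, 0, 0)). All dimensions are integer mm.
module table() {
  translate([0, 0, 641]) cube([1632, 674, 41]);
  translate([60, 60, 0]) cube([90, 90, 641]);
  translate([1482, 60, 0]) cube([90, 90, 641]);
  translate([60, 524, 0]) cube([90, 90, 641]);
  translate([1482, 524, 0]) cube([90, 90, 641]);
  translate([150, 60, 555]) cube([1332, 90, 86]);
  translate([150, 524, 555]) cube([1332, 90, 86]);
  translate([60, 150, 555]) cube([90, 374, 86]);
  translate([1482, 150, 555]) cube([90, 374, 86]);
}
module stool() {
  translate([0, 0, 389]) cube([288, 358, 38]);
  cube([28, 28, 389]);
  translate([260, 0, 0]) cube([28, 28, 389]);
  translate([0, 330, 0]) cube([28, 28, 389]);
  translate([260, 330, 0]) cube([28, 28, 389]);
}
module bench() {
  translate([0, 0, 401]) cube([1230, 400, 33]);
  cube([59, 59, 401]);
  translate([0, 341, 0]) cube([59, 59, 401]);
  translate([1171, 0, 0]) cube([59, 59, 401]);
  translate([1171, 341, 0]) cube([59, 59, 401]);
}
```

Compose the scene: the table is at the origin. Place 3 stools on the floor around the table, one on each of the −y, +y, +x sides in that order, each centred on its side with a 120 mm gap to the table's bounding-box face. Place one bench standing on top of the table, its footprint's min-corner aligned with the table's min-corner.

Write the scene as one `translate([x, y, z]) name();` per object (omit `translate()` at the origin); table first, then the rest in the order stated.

table();
translate([672, -478, 0]) stool();
translate([672, 794, 0]) stool();
translate([1752, 158, 0]) stool();
translate([0, 0, 682]) bench();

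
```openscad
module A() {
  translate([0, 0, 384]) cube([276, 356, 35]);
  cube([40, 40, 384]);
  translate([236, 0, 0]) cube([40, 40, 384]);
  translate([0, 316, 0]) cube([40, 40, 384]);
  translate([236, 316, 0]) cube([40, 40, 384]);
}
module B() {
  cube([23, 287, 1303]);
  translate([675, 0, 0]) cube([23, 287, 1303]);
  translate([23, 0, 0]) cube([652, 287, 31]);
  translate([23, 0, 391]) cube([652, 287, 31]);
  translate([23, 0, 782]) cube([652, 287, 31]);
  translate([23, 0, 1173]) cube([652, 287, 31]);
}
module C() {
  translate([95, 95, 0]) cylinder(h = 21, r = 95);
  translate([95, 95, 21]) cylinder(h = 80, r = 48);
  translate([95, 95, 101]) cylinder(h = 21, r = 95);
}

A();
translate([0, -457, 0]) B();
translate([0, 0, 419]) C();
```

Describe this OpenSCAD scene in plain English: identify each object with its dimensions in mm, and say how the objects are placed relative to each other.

A is a four-legged stool. The seat is 276×356 mm, 35 mm thick, top at z = 419 mm. It stands on four square legs, each 40×40 mm in cross-section, from z = 0 to the seat underside, each flush with a corner of the seat.

B is a bookshelf 698 mm wide overall, 287 mm deep and 1303 mm tall. The two sides are 23 mm thick vertical panels. 4 horizontal shelves of 31 mm thickness span between the inner faces of the sides; the lowest shelf sits on the floor and shelves are stacked with a clear vertical gap of 360 mm between each pair.

C is a spool: two coaxial disc flanges of radius 95 mm and thickness 21 mm, joined by a core cylinder of radius 48 mm and height 80 mm. The lower flange rests on z = 0 and the three cylinders share a vertical axis.

The bookshelf is on the floor beside the stool on its −y side. The spool is on top of the stool.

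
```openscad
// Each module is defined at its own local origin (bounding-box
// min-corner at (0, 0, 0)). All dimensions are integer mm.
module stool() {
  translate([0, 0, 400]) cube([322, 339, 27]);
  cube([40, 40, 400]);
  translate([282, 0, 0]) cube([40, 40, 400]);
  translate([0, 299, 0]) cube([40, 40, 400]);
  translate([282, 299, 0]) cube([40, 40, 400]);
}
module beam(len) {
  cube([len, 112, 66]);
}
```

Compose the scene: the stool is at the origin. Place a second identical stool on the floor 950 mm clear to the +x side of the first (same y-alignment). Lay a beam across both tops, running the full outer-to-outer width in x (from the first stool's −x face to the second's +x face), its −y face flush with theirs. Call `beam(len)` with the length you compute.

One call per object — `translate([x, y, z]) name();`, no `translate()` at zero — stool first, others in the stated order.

stool();
translate([1272, 0, 0]) stool();
translate([0, 0, 427]) beam(1594);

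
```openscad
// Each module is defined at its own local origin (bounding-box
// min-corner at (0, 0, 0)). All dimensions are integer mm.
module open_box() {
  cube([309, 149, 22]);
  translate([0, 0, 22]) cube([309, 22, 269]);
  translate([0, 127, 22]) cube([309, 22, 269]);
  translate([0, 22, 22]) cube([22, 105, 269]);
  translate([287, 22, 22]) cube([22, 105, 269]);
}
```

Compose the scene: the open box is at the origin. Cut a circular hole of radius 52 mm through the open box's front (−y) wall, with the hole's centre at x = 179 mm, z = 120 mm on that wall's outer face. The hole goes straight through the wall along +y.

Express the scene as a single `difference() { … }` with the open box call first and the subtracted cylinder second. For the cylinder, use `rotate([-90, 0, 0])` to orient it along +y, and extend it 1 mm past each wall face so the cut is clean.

difference() {
  open_box();
  translate([179, -1, 120]) rotate([-90, 0, 0]) cylinder(h = 24, r = 52);
}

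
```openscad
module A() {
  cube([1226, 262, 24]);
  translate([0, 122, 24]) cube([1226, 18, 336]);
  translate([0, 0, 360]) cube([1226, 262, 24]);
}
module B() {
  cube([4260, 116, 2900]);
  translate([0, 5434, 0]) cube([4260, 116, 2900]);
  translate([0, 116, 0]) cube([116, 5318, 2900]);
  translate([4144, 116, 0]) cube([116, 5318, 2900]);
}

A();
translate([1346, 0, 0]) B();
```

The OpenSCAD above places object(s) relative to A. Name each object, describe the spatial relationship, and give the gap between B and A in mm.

The house frame's nearest face is 120 mm from the I-beam's +x face.

A is an I-beam. B is a house frame. The house frame is on the floor beside the I-beam on its +x side. The gap between the house frame and the I-beam is 120 mm.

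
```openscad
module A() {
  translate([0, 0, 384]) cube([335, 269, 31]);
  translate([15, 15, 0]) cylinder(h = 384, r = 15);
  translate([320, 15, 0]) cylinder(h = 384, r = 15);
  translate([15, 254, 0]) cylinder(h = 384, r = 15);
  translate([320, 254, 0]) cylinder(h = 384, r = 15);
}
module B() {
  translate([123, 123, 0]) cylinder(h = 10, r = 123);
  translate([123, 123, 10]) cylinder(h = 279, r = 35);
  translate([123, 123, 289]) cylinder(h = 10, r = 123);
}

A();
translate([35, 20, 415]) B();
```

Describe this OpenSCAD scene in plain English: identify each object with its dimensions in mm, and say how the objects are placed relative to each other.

A is a simple wooden stool: a rectangular seat 335 mm (x) by 269 mm (y), 31 mm thick, top face at z = 415 mm, on four round legs, each 30 mm in diameter. The legs rest on z = 0, each leg's axis is inset half a diameter from the nearest pair of seat edges (so the leg's bounding box is flush with the corner).

B is a spool: two coaxial disc flanges of radius 123 mm and thickness 10 mm, joined by a core cylinder of radius 35 mm and height 279 mm. The lower flange rests on z = 0 and the three cylinders share a vertical axis.

The spool is on top of the stool.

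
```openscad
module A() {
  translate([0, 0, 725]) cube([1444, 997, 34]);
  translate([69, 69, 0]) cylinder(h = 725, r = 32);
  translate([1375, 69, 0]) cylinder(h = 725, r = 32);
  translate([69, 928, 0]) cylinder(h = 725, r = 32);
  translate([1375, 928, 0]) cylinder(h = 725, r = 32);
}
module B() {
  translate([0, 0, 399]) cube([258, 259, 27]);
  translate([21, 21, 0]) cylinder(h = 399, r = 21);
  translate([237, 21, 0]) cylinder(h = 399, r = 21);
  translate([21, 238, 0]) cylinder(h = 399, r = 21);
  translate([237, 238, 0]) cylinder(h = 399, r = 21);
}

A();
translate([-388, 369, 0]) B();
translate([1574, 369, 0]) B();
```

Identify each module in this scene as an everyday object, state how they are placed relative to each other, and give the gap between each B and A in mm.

Each stool's nearest face is 130 mm from the table's bounding box.

A is a table. B is a stool. Two stools sit around the table at the −x, +x sides. The gap between each stool and the table is 130 mm.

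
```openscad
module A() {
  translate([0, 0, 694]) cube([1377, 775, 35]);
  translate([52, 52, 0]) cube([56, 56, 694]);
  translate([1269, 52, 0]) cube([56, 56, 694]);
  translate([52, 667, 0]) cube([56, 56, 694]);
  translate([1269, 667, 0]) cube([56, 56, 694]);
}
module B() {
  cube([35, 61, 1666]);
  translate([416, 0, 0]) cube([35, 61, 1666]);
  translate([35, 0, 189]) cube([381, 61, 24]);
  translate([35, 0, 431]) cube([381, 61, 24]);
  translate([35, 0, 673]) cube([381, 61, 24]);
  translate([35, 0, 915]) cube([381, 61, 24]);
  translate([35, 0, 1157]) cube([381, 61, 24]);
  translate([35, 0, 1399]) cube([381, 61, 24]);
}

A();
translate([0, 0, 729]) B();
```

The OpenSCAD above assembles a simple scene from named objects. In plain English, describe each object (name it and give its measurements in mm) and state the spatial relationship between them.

A is a table: top 1377 mm (x) × 775 mm (y), 35 mm thick, upper face at z = 729 mm, on four 56×56 mm square legs, each inset 52 mm from the nearest pair of top edges, running from z = 0 to the bottom of the top.

B is a wooden ladder with two side rails of 35×61 mm section and 1666 mm height, set 451 mm apart overall. Between them run 6 rectangular rungs (61 mm deep, 24 mm thick), front faces flush with the rails' −y face. The bottom of the first rung is 189 mm above the floor and each subsequent rung is 242 mm higher than the one below.

The ladder is on top of the table.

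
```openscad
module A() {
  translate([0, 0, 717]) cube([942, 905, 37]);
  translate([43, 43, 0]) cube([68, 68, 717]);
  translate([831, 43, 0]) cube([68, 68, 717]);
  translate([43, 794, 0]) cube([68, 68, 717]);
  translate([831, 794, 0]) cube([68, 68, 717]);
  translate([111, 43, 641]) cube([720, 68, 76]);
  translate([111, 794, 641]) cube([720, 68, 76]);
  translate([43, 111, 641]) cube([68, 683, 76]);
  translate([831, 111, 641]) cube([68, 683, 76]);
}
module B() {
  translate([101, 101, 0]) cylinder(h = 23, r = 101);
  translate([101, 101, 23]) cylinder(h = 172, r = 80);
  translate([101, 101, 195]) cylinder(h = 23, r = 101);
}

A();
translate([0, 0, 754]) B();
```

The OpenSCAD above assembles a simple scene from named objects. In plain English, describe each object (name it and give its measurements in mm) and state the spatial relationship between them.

A is a table with a 942×905 mm rectangular top, 37 mm thick, top surface at z = 754 mm, supported by four 68×68 mm square legs, each inset 43 mm from the nearest pair of top edges, running from the floor. Four apron rails, 68 mm thick and 76 mm tall, run between adjacent legs with their top edges flush with the underside of the top and their outer faces flush with the legs' outer faces.

B is a spool: two coaxial disc flanges of radius 101 mm and thickness 23 mm, joined by a core cylinder of radius 80 mm and height 172 mm. The lower flange rests on z = 0 and the three cylinders share a vertical axis.

The spool is on top of the table.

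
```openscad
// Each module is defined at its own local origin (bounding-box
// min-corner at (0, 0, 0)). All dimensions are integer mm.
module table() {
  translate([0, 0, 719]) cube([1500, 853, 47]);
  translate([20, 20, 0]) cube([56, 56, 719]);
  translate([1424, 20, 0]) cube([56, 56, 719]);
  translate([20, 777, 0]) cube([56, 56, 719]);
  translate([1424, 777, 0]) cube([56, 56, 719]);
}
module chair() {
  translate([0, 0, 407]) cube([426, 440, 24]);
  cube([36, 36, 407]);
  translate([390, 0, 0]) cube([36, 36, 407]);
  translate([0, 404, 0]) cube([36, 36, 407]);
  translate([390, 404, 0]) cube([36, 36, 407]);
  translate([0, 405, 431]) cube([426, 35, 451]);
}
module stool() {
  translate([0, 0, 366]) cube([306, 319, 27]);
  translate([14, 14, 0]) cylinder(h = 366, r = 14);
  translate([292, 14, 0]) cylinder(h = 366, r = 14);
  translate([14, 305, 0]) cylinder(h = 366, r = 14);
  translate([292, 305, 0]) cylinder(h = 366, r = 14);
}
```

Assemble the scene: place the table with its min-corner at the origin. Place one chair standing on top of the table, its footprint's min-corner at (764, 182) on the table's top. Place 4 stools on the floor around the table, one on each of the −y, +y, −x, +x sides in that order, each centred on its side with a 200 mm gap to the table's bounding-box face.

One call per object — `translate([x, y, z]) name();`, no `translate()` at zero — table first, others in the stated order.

table();
translate([764, 182, 766]) chair();
translate([597, -519, 0]) stool();
translate([597, 1053, 0]) stool();
translate([-506, 267, 0]) stool();
translate([1700, 267, 0]) stool();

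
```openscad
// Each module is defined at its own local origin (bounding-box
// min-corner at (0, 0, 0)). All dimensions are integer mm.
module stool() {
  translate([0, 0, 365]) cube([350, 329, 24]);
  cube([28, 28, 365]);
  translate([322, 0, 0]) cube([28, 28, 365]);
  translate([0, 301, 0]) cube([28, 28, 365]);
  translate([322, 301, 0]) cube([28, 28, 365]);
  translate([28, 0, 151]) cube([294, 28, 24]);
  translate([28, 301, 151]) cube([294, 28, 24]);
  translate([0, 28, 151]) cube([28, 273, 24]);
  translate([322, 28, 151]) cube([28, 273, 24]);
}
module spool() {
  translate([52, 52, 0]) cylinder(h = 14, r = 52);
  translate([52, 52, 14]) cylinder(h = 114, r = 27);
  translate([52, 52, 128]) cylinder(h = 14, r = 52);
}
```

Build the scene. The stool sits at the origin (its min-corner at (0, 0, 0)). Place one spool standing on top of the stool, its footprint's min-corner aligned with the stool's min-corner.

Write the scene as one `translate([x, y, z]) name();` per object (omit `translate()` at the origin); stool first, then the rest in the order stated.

stool();
translate([0, 0, 389]) spool();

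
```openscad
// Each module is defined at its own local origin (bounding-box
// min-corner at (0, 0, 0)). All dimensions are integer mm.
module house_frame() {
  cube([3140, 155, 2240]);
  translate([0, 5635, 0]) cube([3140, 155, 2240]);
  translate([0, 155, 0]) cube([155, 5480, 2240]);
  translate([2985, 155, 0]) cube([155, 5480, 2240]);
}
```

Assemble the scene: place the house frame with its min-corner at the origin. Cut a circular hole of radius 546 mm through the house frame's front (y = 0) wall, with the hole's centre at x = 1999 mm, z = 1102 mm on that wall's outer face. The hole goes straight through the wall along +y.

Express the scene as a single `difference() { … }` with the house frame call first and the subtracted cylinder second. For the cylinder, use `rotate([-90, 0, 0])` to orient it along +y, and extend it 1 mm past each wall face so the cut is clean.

difference() {
  house_frame();
  translate([1999, -1, 1102]) rotate([-90, 0, 0]) cylinder(h = 157, r = 546);
}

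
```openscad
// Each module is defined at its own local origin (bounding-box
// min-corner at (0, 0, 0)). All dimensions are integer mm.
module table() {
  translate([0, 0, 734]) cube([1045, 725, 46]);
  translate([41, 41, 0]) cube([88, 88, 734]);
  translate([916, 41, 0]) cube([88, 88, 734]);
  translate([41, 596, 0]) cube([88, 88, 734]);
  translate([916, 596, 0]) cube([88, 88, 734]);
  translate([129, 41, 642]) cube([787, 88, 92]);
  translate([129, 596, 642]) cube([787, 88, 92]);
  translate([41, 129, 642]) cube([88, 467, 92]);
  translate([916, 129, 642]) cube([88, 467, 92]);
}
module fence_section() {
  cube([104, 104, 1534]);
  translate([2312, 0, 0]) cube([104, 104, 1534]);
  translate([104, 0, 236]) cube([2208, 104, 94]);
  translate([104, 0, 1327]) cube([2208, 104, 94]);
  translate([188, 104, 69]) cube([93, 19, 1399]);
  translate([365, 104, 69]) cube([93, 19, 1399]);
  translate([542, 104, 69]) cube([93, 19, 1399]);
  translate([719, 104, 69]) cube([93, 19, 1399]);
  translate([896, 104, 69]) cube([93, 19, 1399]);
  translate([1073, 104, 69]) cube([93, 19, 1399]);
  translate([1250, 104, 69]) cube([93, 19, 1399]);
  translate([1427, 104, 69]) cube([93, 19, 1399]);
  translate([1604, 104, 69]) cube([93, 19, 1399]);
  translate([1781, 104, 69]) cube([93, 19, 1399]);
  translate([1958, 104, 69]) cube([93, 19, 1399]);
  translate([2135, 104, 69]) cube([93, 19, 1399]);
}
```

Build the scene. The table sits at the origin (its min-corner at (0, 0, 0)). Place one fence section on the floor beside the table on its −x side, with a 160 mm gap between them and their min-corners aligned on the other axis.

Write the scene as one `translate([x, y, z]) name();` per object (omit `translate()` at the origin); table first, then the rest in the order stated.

table();
translate([-2576, 0, 0]) fence_section();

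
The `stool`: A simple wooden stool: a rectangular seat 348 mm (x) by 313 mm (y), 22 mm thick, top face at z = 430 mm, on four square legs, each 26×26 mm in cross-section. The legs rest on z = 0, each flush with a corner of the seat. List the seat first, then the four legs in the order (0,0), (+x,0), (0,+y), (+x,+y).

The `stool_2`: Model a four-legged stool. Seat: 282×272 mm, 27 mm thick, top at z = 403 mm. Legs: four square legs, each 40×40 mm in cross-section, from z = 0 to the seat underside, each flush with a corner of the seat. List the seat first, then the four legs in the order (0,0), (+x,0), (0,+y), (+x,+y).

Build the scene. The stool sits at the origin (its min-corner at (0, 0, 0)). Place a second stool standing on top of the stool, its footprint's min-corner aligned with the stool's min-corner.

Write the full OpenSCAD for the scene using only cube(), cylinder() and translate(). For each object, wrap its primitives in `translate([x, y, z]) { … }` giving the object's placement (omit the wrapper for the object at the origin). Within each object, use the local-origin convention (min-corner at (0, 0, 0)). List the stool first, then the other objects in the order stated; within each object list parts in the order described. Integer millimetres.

translate([0, 0, 408]) cube([348, 313, 22]);
cube([26, 26, 408]);
translate([322, 0, 0]) cube([26, 26, 408]);
translate([0, 287, 0]) cube([26, 26, 408]);
translate([322, 287, 0]) cube([26, 26, 408]);
translate([0, 0, 430]) {
  translate([0, 0, 376]) cube([282, 272, 27]);
  cube([40, 40, 376]);
  translate([242, 0, 0]) cube([40, 40, 376]);
  translate([0, 232, 0]) cube([40, 40, 376]);
  translate([242, 232, 0]) cube([40, 40, 376]);
}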